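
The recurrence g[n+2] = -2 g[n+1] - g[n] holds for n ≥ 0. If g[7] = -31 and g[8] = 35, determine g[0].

3

Rearranging, g[n-2] = -(g[n] + 2 g[n-1]).
g[6] = -(35 + 2(-31)) = 27
g[5] = -(-31 + 2(27)) = -23
g[4] = -(27 + 2(-23)) = 19
g[3] = -(-23 + 2(19)) = -15
g[2] = -(19 + 2(-15)) = 11
g[1] = -(-15 + 2(11)) = -7
g[0] = -(11 + 2(-7)) = 3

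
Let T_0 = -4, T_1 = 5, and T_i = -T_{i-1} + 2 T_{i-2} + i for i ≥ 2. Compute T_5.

95

T_2 = -5 + 2·(-4) + 2 = -11
T_3 = -(-11) + 2·5 + 3 = 24
T_4 = -24 + 2·(-11) + 4 = -42
T_5 = -(-42) + 2·24 + 5 = 95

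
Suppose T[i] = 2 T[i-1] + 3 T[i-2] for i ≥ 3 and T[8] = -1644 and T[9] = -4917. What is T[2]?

-6

Rearranging, T[i-2] = (T[i] - 2 T[i-1]) / 3.
T[7] = (-4917 - 2*(-1644)) / 3 = -1629/3 = -543
T[6] = (-1644 - 2*(-543)) / 3 = -558/3 = -186
T[5] = (-543 - 2*(-186)) / 3 = -171/3 = -57
T[4] = (-186 - 2*(-57)) / 3 = -72/3 = -24
T[3] = (-57 - 2*(-24)) / 3 = -9/3 = -3
T[2] = (-24 - 2*(-3)) / 3 = -18/3 = -6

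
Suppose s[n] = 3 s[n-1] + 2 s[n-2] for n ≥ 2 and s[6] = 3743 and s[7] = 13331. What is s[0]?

1

Rearranging, s[n-2] = (s[n] - 3 s[n-1]) / 2.
s[5] = (13331 - 3·3743) / 2 = 2102/2 = 1051
s[4] = (3743 - 3·1051) / 2 = 590/2 = 295
s[3] = (1051 - 3·295) / 2 = 166/2 = 83
s[2] = (295 - 3·83) / 2 = 46/2 = 23
s[1] = (83 - 3·23) / 2 = 14/2 = 7
s[0] = (23 - 3·7) / 2 = 2/2 = 1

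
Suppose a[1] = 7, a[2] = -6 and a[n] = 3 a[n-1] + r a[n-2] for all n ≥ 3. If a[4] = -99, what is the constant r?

-3

a[3] = -18 + 7r
a[4] = -54 + 15r
So -54 + 15r = -99, giving r = -3.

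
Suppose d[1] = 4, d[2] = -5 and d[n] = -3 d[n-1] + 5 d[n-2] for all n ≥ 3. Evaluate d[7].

9860

d[3] = -3·(-5) + 5·4 = 35
d[4] = -3·35 + 5·(-5) = -130
d[5] = -3·(-130) + 5·35 = 565
d[6] = -3·565 + 5·(-130) = -2345
d[7] = -3·(-2345) + 5·565 = 9860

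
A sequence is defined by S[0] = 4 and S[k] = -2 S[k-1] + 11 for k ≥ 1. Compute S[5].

-7

S[1] = -2(4) + 11 = 3
S[2] = -2(3) + 11 = 5
S[3] = -2(5) + 11 = 1
S[4] = -2(1) + 11 = 9
S[5] = -2(9) + 11 = -7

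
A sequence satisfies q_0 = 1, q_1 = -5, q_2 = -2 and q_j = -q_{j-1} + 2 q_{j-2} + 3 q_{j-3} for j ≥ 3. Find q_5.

-2

q_3 = -(-2) + 2*(-5) + 3*1 = -5
q_4 = -(-5) + 2*(-2) + 3*(-5) = -14
q_5 = -(-14) + 2*(-5) + 3*(-2) = -2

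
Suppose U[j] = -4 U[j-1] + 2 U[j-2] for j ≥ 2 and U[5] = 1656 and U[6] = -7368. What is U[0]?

3

Rearranging, U[j-2] = (U[j] + 4 U[j-1]) / 2.
U[4] = (-7368 + 4·1656) / 2 = -744/2 = -372
U[3] = (1656 + 4·(-372)) / 2 = 168/2 = 84
U[2] = (-372 + 4·84) / 2 = -36/2 = -18
U[1] = (84 + 4·(-18)) / 2 = 12/2 = 6
U[0] = (-18 + 4·6) / 2 = 6/2 = 3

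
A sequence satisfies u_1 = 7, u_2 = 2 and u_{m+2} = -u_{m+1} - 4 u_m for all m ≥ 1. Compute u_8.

u_3 = -2 - 4*7 = -30
u_4 = -(-30) - 4*2 = 22
u_5 = -22 - 4*(-30) = 98
u_6 = -98 - 4*22 = -186
u_7 = -(-186) - 4*98 = -206
u_8 = -(-206) - 4*(-186) = 950

950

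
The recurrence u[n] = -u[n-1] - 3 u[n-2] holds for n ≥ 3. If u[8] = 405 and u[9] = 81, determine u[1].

6

Rearranging, u[n-2] = (u[n] + u[n-1]) / -3.
u[7] = (81 + 405) / -3 = 486/-3 = -162
u[6] = (405 + (-162)) / -3 = 243/-3 = -81
u[5] = (-162 + (-81)) / -3 = -243/-3 = 81
u[4] = (-81 + 81) / -3 = 0/-3 = 0
u[3] = (81 + 0) / -3 = 81/-3 = -27
u[2] = (0 + (-27)) / -3 = -27/-3 = 9
u[1] = (-27 + 9) / -3 = -18/-3 = 6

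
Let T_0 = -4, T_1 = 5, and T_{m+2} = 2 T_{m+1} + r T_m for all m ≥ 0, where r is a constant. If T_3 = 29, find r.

T_2 = 10 - 4r
T_3 = 20 - 3r
So 20 - 3r = 29, giving r = -3.

-3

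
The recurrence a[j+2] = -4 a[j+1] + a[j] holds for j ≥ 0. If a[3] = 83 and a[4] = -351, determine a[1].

7

Rearranging, a[j-2] = a[j] + 4 a[j-1].
a[2] = -351 + 4·83 = -19
a[1] = 83 + 4·(-19) = 7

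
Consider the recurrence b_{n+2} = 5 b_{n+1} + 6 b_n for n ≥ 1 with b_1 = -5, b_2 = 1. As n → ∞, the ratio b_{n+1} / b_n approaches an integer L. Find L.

The characteristic equation is r^2 - 5r - 6 = 0, which factors as (r - 6)(r + 1) = 0.
So the roots are 6 and -1. Since |6| > |-1| and the coefficient of 6^n is non-zero, the ratio tends to 6.

6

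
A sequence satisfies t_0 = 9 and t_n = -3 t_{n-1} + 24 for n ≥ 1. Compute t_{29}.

The fixed point is 24/(1 + 3) = 6, so t_n - 6 = -3(t_{n-1} - 6).
Hence t_n = 3·(-3)^n + 6.
t_{29} = 3·(-3)^{29} + 6 = 3·-68630377364883 + 6 = -205891132094643.

-205891132094643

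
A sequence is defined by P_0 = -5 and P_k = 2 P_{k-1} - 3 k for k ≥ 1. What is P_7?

P_1 = 2·(-5) - 3 = -13
P_2 = 2·(-13) - 6 = -32
P_3 = 2·(-32) - 9 = -73
P_4 = 2·(-73) - 12 = -158
P_5 = 2·(-158) - 15 = -331
P_6 = 2·(-331) - 18 = -680
P_7 = 2·(-680) - 21 = -1381

-1381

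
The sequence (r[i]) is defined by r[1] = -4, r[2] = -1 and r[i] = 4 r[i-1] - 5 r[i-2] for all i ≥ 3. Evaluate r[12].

r[3] = 4·(-1) - 5·(-4) = 16
r[4] = 4·16 - 5·(-1) = 69
r[5] = 4·69 - 5·16 = 196
r[6] = 4·196 - 5·69 = 439
r[7] = 4·439 - 5·196 = 776
r[8] = 4·776 - 5·439 = 909
r[9] = 4·909 - 5·776 = -244
r[10] = 4·(-244) - 5·909 = -5521
r[11] = 4·(-5521) - 5·(-244) = -20864
r[12] = 4·(-20864) - 5·(-5521) = -55851

-55851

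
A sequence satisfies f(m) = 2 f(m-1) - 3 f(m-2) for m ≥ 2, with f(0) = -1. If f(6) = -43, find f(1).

Let f(1) = w.
f(2) = 3 + 2w
f(3) = 6 + w
f(4) = 3 - 4w
f(5) = -12 - 11w
f(6) = -33 - 10w
So -33 - 10w = -43, giving w = 1.

1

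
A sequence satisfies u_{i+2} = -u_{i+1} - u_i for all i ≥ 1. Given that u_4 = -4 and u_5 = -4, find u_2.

-4

Rearranging, u_{i-2} = -(u_i + u_{i-1}).
u_3 = -(-4 + (-4)) = 8
u_2 = -(-4 + 8) = -4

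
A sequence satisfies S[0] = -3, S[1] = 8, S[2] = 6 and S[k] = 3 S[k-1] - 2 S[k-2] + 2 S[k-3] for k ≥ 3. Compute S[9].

-148

S[3] = 3·6 - 2·8 + 2·(-3) = -4
S[4] = 3·(-4) - 2·6 + 2·8 = -8
S[5] = 3·(-8) - 2·(-4) + 2·6 = -4
S[6] = 3·(-4) - 2·(-8) + 2·(-4) = -4
S[7] = 3·(-4) - 2·(-4) + 2·(-8) = -20
S[8] = 3·(-20) - 2·(-4) + 2·(-4) = -60
S[9] = 3·(-60) - 2·(-20) + 2·(-4) = -148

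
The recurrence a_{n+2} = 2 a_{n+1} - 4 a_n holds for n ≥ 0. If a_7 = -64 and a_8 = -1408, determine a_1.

-1

Rearranging, a_{n-2} = (a_n - 2 a_{n-1}) / -4.
a_6 = (-1408 - 2(-64)) / -4 = -1280/-4 = 320
a_5 = (-64 - 2(320)) / -4 = -704/-4 = 176
a_4 = (320 - 2(176)) / -4 = -32/-4 = 8
a_3 = (176 - 2(8)) / -4 = 160/-4 = -40
a_2 = (8 - 2(-40)) / -4 = 88/-4 = -22
a_1 = (-40 - 2(-22)) / -4 = 4/-4 = -1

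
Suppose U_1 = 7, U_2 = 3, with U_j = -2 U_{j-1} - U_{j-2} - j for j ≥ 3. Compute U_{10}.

91

U_3 = -2(3) - 7 - 3 = -16
U_4 = -2(-16) - 3 - 4 = 25
U_5 = -2(25) - (-16) - 5 = -39
U_6 = -2(-39) - 25 - 6 = 47
U_7 = -2(47) - (-39) - 7 = -62
U_8 = -2(-62) - 47 - 8 = 69
U_9 = -2(69) - (-62) - 9 = -85
U_{10} = -2(-85) - 69 - 10 = 91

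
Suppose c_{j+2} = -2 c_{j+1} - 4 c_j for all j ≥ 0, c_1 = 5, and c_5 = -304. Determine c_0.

7

Let c_0 = w.
c_2 = -10 - 4w
c_3 = 8w
c_4 = 40
c_5 = -80 - 32w
So -80 - 32w = -304, giving w = 7.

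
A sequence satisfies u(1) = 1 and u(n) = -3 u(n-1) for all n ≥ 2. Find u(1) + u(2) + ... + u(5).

u(2) = -3·1 = -3
u(3) = -3·(-3) = 9
u(4) = -3·9 = -27
u(5) = -3·(-27) = 81
Sum = 1 + (-3) + 9 + (-27) + 81 = 61

61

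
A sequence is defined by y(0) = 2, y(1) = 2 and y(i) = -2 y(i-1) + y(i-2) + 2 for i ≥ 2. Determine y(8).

-238

y(2) = -2(2) + 2 + 2 = 0
y(3) = -2(0) + 2 + 2 = 4
y(4) = -2(4) + 0 + 2 = -6
y(5) = -2(-6) + 4 + 2 = 18
y(6) = -2(18) + (-6) + 2 = -40
y(7) = -2(-40) + 18 + 2 = 100
y(8) = -2(100) + (-40) + 2 = -238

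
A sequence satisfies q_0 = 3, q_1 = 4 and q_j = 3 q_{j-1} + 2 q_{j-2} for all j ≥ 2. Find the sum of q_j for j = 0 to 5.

1099

q_2 = 3·4 + 2·3 = 18
q_3 = 3·18 + 2·4 = 62
q_4 = 3·62 + 2·18 = 222
q_5 = 3·222 + 2·62 = 790
Sum = 3 + 4 + 18 + 62 + 222 + 790 = 1099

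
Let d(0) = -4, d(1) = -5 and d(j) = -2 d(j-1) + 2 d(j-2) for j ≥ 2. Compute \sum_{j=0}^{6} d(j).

167

d(2) = -2*(-5) + 2*(-4) = 2
d(3) = -2*2 + 2*(-5) = -14
d(4) = -2*(-14) + 2*2 = 32
d(5) = -2*32 + 2*(-14) = -92
d(6) = -2*(-92) + 2*32 = 248
Sum = (-4) + (-5) + 2 + (-14) + 32 + (-92) + 248 = 167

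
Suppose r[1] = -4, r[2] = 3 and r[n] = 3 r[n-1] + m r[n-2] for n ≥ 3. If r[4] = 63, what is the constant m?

-4

r[3] = 9 - 4m
r[4] = 27 - 9m
So 27 - 9m = 63, giving m = -4.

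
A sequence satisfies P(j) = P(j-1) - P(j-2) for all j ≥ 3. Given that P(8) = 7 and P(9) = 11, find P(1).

Rearranging, P(j-2) = -(P(j) - P(j-1)).
P(7) = -(11 - 7) = -4
P(6) = -(7 - (-4)) = -11
P(5) = -(-4 - (-11)) = -7
P(4) = -(-11 - (-7)) = 4
P(3) = -(-7 - 4) = 11
P(2) = -(4 - 11) = 7
P(1) = -(11 - 7) = -4

-4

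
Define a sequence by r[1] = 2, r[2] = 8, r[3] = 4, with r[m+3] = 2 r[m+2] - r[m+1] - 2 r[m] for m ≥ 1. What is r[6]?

r[4] = 2(4) - 8 - 2(2) = -4
r[5] = 2(-4) - 4 - 2(8) = -28
r[6] = 2(-28) - (-4) - 2(4) = -60

-60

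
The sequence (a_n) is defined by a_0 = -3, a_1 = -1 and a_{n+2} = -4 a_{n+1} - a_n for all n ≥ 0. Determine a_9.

a_2 = -4*(-1) - (-3) = 7
a_3 = -4*7 - (-1) = -27
a_4 = -4*(-27) - 7 = 101
a_5 = -4*101 - (-27) = -377
a_6 = -4*(-377) - 101 = 1407
a_7 = -4*1407 - (-377) = -5251
a_8 = -4*(-5251) - 1407 = 19597
a_9 = -4*19597 - (-5251) = -73137

-73137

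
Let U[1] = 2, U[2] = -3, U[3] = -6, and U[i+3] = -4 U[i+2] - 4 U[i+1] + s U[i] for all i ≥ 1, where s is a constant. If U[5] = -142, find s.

U[4] = 36 + 2s
U[5] = -120 - 11s
So -120 - 11s = -142, giving s = 2.

2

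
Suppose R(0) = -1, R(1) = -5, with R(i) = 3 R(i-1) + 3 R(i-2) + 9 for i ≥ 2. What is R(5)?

R(2) = 3·(-5) + 3·(-1) + 9 = -9
R(3) = 3·(-9) + 3·(-5) + 9 = -33
R(4) = 3·(-33) + 3·(-9) + 9 = -117
R(5) = 3·(-117) + 3·(-33) + 9 = -441

-441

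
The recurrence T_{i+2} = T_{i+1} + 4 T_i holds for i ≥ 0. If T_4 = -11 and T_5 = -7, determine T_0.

-1

Rearranging, T_{i-2} = (T_i - T_{i-1}) / 4.
T_3 = (-7 - (-11)) / 4 = 4/4 = 1
T_2 = (-11 - 1) / 4 = -12/4 = -3
T_1 = (1 - (-3)) / 4 = 4/4 = 1
T_0 = (-3 - 1) / 4 = -4/4 = -1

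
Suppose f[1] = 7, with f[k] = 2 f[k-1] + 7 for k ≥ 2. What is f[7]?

889

f[2] = 2(7) + 7 = 21
f[3] = 2(21) + 7 = 49
f[4] = 2(49) + 7 = 105
f[5] = 2(105) + 7 = 217
f[6] = 2(217) + 7 = 441
f[7] = 2(441) + 7 = 889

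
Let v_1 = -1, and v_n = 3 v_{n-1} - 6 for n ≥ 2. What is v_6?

v_2 = 3·(-1) - 6 = -9
v_3 = 3·(-9) - 6 = -33
v_4 = 3·(-33) - 6 = -105
v_5 = 3·(-105) - 6 = -321
v_6 = 3·(-321) - 6 = -969

-969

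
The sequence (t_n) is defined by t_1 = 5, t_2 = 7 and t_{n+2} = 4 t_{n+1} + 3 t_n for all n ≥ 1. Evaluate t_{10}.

t_3 = 4·7 + 3·5 = 43
t_4 = 4·43 + 3·7 = 193
t_5 = 4·193 + 3·43 = 901
t_6 = 4·901 + 3·193 = 4183
t_7 = 4·4183 + 3·901 = 19435
t_8 = 4·19435 + 3·4183 = 90289
t_9 = 4·90289 + 3·19435 = 419461
t_{10} = 4·419461 + 3·90289 = 1948711

1948711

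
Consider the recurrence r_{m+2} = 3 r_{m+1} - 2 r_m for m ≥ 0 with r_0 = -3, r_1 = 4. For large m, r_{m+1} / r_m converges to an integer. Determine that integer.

The characteristic equation is r^2 - 3r + 2 = 0, which factors as (r - 2)(r - 1) = 0.
So the roots are 2 and 1. Since |2| > |1| and the coefficient of 2^m is non-zero, the ratio tends to 2.

2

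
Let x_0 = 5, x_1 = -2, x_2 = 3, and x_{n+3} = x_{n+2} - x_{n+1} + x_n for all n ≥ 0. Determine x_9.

-2

x_3 = 3 - (-2) + 5 = 10
x_4 = 10 - 3 + (-2) = 5
x_5 = 5 - 10 + 3 = -2
x_6 = (-2) - 5 + 10 = 3
x_7 = 3 - (-2) + 5 = 10
x_8 = 10 - 3 + (-2) = 5
x_9 = 5 - 10 + 3 = -2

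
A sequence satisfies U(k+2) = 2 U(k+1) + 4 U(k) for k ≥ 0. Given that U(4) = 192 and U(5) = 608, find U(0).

3

Rearranging, U(k-2) = (U(k) - 2 U(k-1)) / 4.
U(3) = (608 - 2·192) / 4 = 224/4 = 56
U(2) = (192 - 2·56) / 4 = 80/4 = 20
U(1) = (56 - 2·20) / 4 = 16/4 = 4
U(0) = (20 - 2·4) / 4 = 12/4 = 3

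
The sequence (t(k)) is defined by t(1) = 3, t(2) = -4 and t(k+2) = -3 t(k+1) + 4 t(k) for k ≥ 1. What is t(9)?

t(3) = -3*(-4) + 4*3 = 24
t(4) = -3*24 + 4*(-4) = -88
t(5) = -3*(-88) + 4*24 = 360
t(6) = -3*360 + 4*(-88) = -1432
t(7) = -3*(-1432) + 4*360 = 5736
t(8) = -3*5736 + 4*(-1432) = -22936
t(9) = -3*(-22936) + 4*5736 = 91752

91752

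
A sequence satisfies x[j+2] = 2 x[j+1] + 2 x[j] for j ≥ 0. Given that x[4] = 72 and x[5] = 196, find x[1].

Rearranging, x[j-2] = (x[j] - 2 x[j-1]) / 2.
x[3] = (196 - 2(72)) / 2 = 52/2 = 26
x[2] = (72 - 2(26)) / 2 = 20/2 = 10
x[1] = (26 - 2(10)) / 2 = 6/2 = 3

3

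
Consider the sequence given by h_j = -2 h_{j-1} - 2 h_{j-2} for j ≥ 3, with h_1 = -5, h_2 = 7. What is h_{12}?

h_3 = -2*7 - 2*(-5) = -4
h_4 = -2*(-4) - 2*7 = -6
h_5 = -2*(-6) - 2*(-4) = 20
h_6 = -2*20 - 2*(-6) = -28
h_7 = -2*(-28) - 2*20 = 16
h_8 = -2*16 - 2*(-28) = 24
h_9 = -2*24 - 2*16 = -80
h_{10} = -2*(-80) - 2*24 = 112
h_{11} = -2*112 - 2*(-80) = -64
h_{12} = -2*(-64) - 2*112 = -96

-96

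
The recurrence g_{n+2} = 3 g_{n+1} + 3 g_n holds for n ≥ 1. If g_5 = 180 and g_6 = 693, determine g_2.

8

Rearranging, g_{n-2} = (g_n - 3 g_{n-1}) / 3.
g_4 = (693 - 3·180) / 3 = 153/3 = 51
g_3 = (180 - 3·51) / 3 = 27/3 = 9
g_2 = (51 - 3·9) / 3 = 24/3 = 8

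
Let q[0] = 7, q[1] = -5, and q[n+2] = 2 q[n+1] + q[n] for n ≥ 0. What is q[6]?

-147

q[2] = 2(-5) + 7 = -3
q[3] = 2(-3) + (-5) = -11
q[4] = 2(-11) + (-3) = -25
q[5] = 2(-25) + (-11) = -61
q[6] = 2(-61) + (-25) = -147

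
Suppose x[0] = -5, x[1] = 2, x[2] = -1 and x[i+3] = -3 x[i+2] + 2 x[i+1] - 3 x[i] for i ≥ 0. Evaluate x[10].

-201094

x[3] = -3·(-1) + 2·2 - 3·(-5) = 22
x[4] = -3·22 + 2·(-1) - 3·2 = -74
x[5] = -3·(-74) + 2·22 - 3·(-1) = 269
x[6] = -3·269 + 2·(-74) - 3·22 = -1021
x[7] = -3·(-1021) + 2·269 - 3·(-74) = 3823
x[8] = -3·3823 + 2·(-1021) - 3·269 = -14318
x[9] = -3·(-14318) + 2·3823 - 3·(-1021) = 53663
x[10] = -3·53663 + 2·(-14318) - 3·3823 = -201094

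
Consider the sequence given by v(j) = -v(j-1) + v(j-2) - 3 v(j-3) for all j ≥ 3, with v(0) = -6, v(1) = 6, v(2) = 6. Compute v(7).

v(3) = -6 + 6 - 3*(-6) = 18
v(4) = -18 + 6 - 3*6 = -30
v(5) = -(-30) + 18 - 3*6 = 30
v(6) = -30 + (-30) - 3*18 = -114
v(7) = -(-114) + 30 - 3*(-30) = 234

234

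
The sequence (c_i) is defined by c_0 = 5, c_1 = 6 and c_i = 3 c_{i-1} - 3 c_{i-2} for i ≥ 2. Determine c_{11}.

2187

c_2 = 3(6) - 3(5) = 3
c_3 = 3(3) - 3(6) = -9
c_4 = 3(-9) - 3(3) = -36
c_5 = 3(-36) - 3(-9) = -81
c_6 = 3(-81) - 3(-36) = -135
c_7 = 3(-135) - 3(-81) = -162
c_8 = 3(-162) - 3(-135) = -81
c_9 = 3(-81) - 3(-162) = 243
c_{10} = 3(243) - 3(-81) = 972
c_{11} = 3(972) - 3(243) = 2187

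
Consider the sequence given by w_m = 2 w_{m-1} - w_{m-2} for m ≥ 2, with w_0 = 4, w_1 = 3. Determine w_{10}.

w_2 = 2·3 - 4 = 2
w_3 = 2·2 - 3 = 1
w_4 = 2·1 - 2 = 0
w_5 = 2·0 - 1 = -1
w_6 = 2·(-1) - 0 = -2
w_7 = 2·(-2) - (-1) = -3
w_8 = 2·(-3) - (-2) = -4
w_9 = 2·(-4) - (-3) = -5
w_{10} = 2·(-5) - (-4) = -6

-6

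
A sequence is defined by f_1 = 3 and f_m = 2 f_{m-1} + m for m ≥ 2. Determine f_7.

f_2 = 2*3 + 2 = 8
f_3 = 2*8 + 3 = 19
f_4 = 2*19 + 4 = 42
f_5 = 2*42 + 5 = 89
f_6 = 2*89 + 6 = 184
f_7 = 2*184 + 7 = 375

375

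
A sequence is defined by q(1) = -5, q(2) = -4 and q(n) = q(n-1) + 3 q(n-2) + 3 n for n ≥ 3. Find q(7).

-91

q(3) = (-4) + 3*(-5) + 9 = -10
q(4) = (-10) + 3*(-4) + 12 = -10
q(5) = (-10) + 3*(-10) + 15 = -25
q(6) = (-25) + 3*(-10) + 18 = -37
q(7) = (-37) + 3*(-25) + 21 = -91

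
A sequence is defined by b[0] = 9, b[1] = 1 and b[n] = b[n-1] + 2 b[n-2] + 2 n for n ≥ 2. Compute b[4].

b[2] = 1 + 2(9) + 4 = 23
b[3] = 23 + 2(1) + 6 = 31
b[4] = 31 + 2(23) + 8 = 85

85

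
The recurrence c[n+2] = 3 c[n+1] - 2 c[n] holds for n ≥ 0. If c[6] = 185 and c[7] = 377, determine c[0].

-4

Rearranging, c[n-2] = (c[n] - 3 c[n-1]) / -2.
c[5] = (377 - 3·185) / -2 = -178/-2 = 89
c[4] = (185 - 3·89) / -2 = -82/-2 = 41
c[3] = (89 - 3·41) / -2 = -34/-2 = 17
c[2] = (41 - 3·17) / -2 = -10/-2 = 5
c[1] = (17 - 3·5) / -2 = 2/-2 = -1
c[0] = (5 - 3·(-1)) / -2 = 8/-2 = -4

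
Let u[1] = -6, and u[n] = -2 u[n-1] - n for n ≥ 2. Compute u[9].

u[2] = -2·(-6) - 2 = 10
u[3] = -2·10 - 3 = -23
u[4] = -2·(-23) - 4 = 42
u[5] = -2·42 - 5 = -89
u[6] = -2·(-89) - 6 = 172
u[7] = -2·172 - 7 = -351
u[8] = -2·(-351) - 8 = 694
u[9] = -2·694 - 9 = -1397

-1397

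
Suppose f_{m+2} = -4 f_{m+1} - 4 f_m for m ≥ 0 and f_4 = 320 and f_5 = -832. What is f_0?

Rearranging, f_{m-2} = (f_m + 4 f_{m-1}) / -4.
f_3 = (-832 + 4(320)) / -4 = 448/-4 = -112
f_2 = (320 + 4(-112)) / -4 = -128/-4 = 32
f_1 = (-112 + 4(32)) / -4 = 16/-4 = -4
f_0 = (32 + 4(-4)) / -4 = 16/-4 = -4

-4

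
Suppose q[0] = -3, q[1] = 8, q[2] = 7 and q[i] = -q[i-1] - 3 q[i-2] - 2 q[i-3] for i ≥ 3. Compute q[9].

575

q[3] = -7 - 3(8) - 2(-3) = -25
q[4] = -(-25) - 3(7) - 2(8) = -12
q[5] = -(-12) - 3(-25) - 2(7) = 73
q[6] = -73 - 3(-12) - 2(-25) = 13
q[7] = -13 - 3(73) - 2(-12) = -208
q[8] = -(-208) - 3(13) - 2(73) = 23
q[9] = -23 - 3(-208) - 2(13) = 575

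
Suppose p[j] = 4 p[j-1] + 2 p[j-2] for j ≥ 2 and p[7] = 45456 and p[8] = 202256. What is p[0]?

Rearranging, p[j-2] = (p[j] - 4 p[j-1]) / 2.
p[6] = (202256 - 4(45456)) / 2 = 20432/2 = 10216
p[5] = (45456 - 4(10216)) / 2 = 4592/2 = 2296
p[4] = (10216 - 4(2296)) / 2 = 1032/2 = 516
p[3] = (2296 - 4(516)) / 2 = 232/2 = 116
p[2] = (516 - 4(116)) / 2 = 52/2 = 26
p[1] = (116 - 4(26)) / 2 = 12/2 = 6
p[0] = (26 - 4(6)) / 2 = 2/2 = 1

1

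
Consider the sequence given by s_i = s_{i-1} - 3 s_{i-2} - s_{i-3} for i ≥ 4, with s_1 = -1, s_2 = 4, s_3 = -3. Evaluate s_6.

36

s_4 = (-3) - 3(4) - (-1) = -14
s_5 = (-14) - 3(-3) - 4 = -9
s_6 = (-9) - 3(-14) - (-3) = 36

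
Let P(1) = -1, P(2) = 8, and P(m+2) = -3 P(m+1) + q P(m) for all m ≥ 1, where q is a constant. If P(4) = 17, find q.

-5

P(3) = -24 - q
P(4) = 72 + 11q
So 72 + 11q = 17, giving q = -5.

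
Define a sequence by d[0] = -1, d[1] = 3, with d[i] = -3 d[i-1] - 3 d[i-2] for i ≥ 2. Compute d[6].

27

d[2] = -3·3 - 3·(-1) = -6
d[3] = -3·(-6) - 3·3 = 9
d[4] = -3·9 - 3·(-6) = -9
d[5] = -3·(-9) - 3·9 = 0
d[6] = -3·0 - 3·(-9) = 27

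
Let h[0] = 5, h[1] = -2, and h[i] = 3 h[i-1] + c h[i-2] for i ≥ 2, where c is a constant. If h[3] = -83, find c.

h[2] = -6 + 5c
h[3] = -18 + 13c
So -18 + 13c = -83, giving c = -5.

-5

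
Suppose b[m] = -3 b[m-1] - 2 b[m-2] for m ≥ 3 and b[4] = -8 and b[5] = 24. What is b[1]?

Rearranging, b[m-2] = (b[m] + 3 b[m-1]) / -2.
b[3] = (24 + 3·(-8)) / -2 = 0/-2 = 0
b[2] = (-8 + 3·0) / -2 = -8/-2 = 4
b[1] = (0 + 3·4) / -2 = 12/-2 = -6

-6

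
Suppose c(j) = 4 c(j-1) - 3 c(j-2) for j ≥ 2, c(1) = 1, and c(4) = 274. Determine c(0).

Let c(0) = y.
c(2) = 4 - 3y
c(3) = 13 - 12y
c(4) = 40 - 39y
So 40 - 39y = 274, giving y = -6.

-6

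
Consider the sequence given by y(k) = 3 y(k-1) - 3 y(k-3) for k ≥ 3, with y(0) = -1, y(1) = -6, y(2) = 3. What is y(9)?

7317

y(3) = 3·3 - 3·(-1) = 12
y(4) = 3·12 - 3·(-6) = 54
y(5) = 3·54 - 3·3 = 153
y(6) = 3·153 - 3·12 = 423
y(7) = 3·423 - 3·54 = 1107
y(8) = 3·1107 - 3·153 = 2862
y(9) = 3·2862 - 3·423 = 7317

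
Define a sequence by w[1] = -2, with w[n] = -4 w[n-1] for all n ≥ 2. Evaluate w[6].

2048

w[2] = -4(-2) = 8
w[3] = -4(8) = -32
w[4] = -4(-32) = 128
w[5] = -4(128) = -512
w[6] = -4(-512) = 2048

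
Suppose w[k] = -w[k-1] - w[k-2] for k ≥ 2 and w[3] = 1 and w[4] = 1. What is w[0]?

Rearranging, w[k-2] = -(w[k] + w[k-1]).
w[2] = -(1 + 1) = -2
w[1] = -(1 + (-2)) = 1
w[0] = -(-2 + 1) = 1

1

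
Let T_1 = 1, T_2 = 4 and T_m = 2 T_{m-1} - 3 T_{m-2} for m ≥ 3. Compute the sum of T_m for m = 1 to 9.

T_3 = 2(4) - 3(1) = 5
T_4 = 2(5) - 3(4) = -2
T_5 = 2(-2) - 3(5) = -19
T_6 = 2(-19) - 3(-2) = -32
T_7 = 2(-32) - 3(-19) = -7
T_8 = 2(-7) - 3(-32) = 82
T_9 = 2(82) - 3(-7) = 185
Sum = 1 + 4 + 5 + (-2) + (-19) + (-32) + (-7) + 82 + 185 = 217

217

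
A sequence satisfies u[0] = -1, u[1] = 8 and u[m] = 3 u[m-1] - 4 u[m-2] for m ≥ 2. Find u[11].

u[2] = 3(8) - 4(-1) = 28
u[3] = 3(28) - 4(8) = 52
u[4] = 3(52) - 4(28) = 44
u[5] = 3(44) - 4(52) = -76
u[6] = 3(-76) - 4(44) = -404
u[7] = 3(-404) - 4(-76) = -908
u[8] = 3(-908) - 4(-404) = -1108
u[9] = 3(-1108) - 4(-908) = 308
u[10] = 3(308) - 4(-1108) = 5356
u[11] = 3(5356) - 4(308) = 14836

14836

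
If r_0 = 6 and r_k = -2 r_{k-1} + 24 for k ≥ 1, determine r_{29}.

1073741832

The fixed point is 24/(1 + 2) = 8, so r_k - 8 = -2(r_{k-1} - 8).
Hence r_k = -2·(-2)^k + 8.
r_{29} = -2·(-2)^{29} + 8 = -2·-536870912 + 8 = 1073741832.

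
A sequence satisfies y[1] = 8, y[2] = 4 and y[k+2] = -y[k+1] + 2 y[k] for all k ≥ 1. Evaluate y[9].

y[3] = -4 + 2·8 = 12
y[4] = -12 + 2·4 = -4
y[5] = -(-4) + 2·12 = 28
y[6] = -28 + 2·(-4) = -36
y[7] = -(-36) + 2·28 = 92
y[8] = -92 + 2·(-36) = -164
y[9] = -(-164) + 2·92 = 348

348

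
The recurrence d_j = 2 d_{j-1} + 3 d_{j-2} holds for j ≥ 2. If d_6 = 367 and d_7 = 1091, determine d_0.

Rearranging, d_{j-2} = (d_j - 2 d_{j-1}) / 3.
d_5 = (1091 - 2·367) / 3 = 357/3 = 119
d_4 = (367 - 2·119) / 3 = 129/3 = 43
d_3 = (119 - 2·43) / 3 = 33/3 = 11
d_2 = (43 - 2·11) / 3 = 21/3 = 7
d_1 = (11 - 2·7) / 3 = -3/3 = -1
d_0 = (7 - 2·(-1)) / 3 = 9/3 = 3

3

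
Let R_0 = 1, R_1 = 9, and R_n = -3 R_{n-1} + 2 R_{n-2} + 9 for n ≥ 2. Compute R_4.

-248

R_2 = -3*9 + 2*1 + 9 = -16
R_3 = -3*(-16) + 2*9 + 9 = 75
R_4 = -3*75 + 2*(-16) + 9 = -248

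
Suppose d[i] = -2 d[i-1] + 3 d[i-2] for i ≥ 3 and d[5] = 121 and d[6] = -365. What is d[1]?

1

Rearranging, d[i-2] = (d[i] + 2 d[i-1]) / 3.
d[4] = (-365 + 2·121) / 3 = -123/3 = -41
d[3] = (121 + 2·(-41)) / 3 = 39/3 = 13
d[2] = (-41 + 2·13) / 3 = -15/3 = -5
d[1] = (13 + 2·(-5)) / 3 = 3/3 = 1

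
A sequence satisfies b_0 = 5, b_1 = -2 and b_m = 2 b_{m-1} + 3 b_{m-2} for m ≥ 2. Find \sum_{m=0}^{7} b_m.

2460

b_2 = 2·(-2) + 3·5 = 11
b_3 = 2·11 + 3·(-2) = 16
b_4 = 2·16 + 3·11 = 65
b_5 = 2·65 + 3·16 = 178
b_6 = 2·178 + 3·65 = 551
b_7 = 2·551 + 3·178 = 1636
Sum = 5 + (-2) + 11 + 16 + 65 + 178 + 551 + 1636 = 2460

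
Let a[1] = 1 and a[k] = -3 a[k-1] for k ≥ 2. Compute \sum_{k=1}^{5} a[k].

a[2] = -3(1) = -3
a[3] = -3(-3) = 9
a[4] = -3(9) = -27
a[5] = -3(-27) = 81
Sum = 1 + (-3) + 9 + (-27) + 81 = 61

61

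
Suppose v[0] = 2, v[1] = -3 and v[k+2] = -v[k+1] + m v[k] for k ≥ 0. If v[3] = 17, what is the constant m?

-4

v[2] = 3 + 2m
v[3] = -3 - 5m
So -3 - 5m = 17, giving m = -4.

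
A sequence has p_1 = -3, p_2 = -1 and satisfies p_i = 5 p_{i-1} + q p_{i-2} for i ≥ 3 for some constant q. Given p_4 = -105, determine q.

p_3 = -5 - 3q
p_4 = -25 - 16q
So -25 - 16q = -105, giving q = 5.

5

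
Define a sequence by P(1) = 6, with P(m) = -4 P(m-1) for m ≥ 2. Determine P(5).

P(2) = -4*6 = -24
P(3) = -4*(-24) = 96
P(4) = -4*96 = -384
P(5) = -4*(-384) = 1536

1536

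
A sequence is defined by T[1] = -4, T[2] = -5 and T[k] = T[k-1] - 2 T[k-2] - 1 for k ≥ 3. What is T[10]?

T[3] = (-5) - 2·(-4) - 1 = 2
T[4] = 2 - 2·(-5) - 1 = 11
T[5] = 11 - 2·2 - 1 = 6
T[6] = 6 - 2·11 - 1 = -17
T[7] = (-17) - 2·6 - 1 = -30
T[8] = (-30) - 2·(-17) - 1 = 3
T[9] = 3 - 2·(-30) - 1 = 62
T[10] = 62 - 2·3 - 1 = 55

55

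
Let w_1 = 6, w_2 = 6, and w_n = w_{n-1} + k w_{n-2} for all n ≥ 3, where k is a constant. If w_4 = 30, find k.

w_3 = 6 + 6k
w_4 = 6 + 12k
So 6 + 12k = 30, giving k = 2.

2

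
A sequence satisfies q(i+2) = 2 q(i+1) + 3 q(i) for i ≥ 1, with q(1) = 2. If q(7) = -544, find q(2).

Let q(2) = w.
q(3) = 6 + 2w
q(4) = 12 + 7w
q(5) = 42 + 20w
q(6) = 120 + 61w
q(7) = 366 + 182w
So 366 + 182w = -544, giving w = -5.

-5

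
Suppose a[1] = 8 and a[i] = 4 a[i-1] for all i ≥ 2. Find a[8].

131072

a[2] = 4·8 = 32
a[3] = 4·32 = 128
a[4] = 4·128 = 512
a[5] = 4·512 = 2048
a[6] = 4·2048 = 8192
a[7] = 4·8192 = 32768
a[8] = 4·32768 = 131072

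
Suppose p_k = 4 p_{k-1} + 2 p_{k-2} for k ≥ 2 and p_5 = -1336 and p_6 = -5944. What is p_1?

-6

Rearranging, p_{k-2} = (p_k - 4 p_{k-1}) / 2.
p_4 = (-5944 - 4·(-1336)) / 2 = -600/2 = -300
p_3 = (-1336 - 4·(-300)) / 2 = -136/2 = -68
p_2 = (-300 - 4·(-68)) / 2 = -28/2 = -14
p_1 = (-68 - 4·(-14)) / 2 = -12/2 = -6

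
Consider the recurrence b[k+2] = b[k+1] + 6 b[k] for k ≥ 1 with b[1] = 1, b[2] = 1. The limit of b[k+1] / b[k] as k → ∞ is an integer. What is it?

3

The characteristic equation is r^2 - r - 6 = 0, which factors as (r - 3)(r + 2) = 0.
So the roots are 3 and -2. Since |3| > |-2| and the coefficient of 3^k is non-zero, the ratio tends to 3.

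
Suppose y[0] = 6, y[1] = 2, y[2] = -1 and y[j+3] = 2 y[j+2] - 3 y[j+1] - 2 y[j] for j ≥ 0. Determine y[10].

y[3] = 2*(-1) - 3*2 - 2*6 = -20
y[4] = 2*(-20) - 3*(-1) - 2*2 = -41
y[5] = 2*(-41) - 3*(-20) - 2*(-1) = -20
y[6] = 2*(-20) - 3*(-41) - 2*(-20) = 123
y[7] = 2*123 - 3*(-20) - 2*(-41) = 388
y[8] = 2*388 - 3*123 - 2*(-20) = 447
y[9] = 2*447 - 3*388 - 2*123 = -516
y[10] = 2*(-516) - 3*447 - 2*388 = -3149

-3149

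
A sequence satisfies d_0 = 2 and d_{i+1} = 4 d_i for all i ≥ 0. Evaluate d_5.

2048

d_1 = 4*2 = 8
d_2 = 4*8 = 32
d_3 = 4*32 = 128
d_4 = 4*128 = 512
d_5 = 4*512 = 2048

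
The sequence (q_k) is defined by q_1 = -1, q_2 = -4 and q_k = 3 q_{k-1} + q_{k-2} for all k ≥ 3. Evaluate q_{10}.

-55807

q_3 = 3·(-4) + (-1) = -13
q_4 = 3·(-13) + (-4) = -43
q_5 = 3·(-43) + (-13) = -142
q_6 = 3·(-142) + (-43) = -469
q_7 = 3·(-469) + (-142) = -1549
q_8 = 3·(-1549) + (-469) = -5116
q_9 = 3·(-5116) + (-1549) = -16897
q_{10} = 3·(-16897) + (-5116) = -55807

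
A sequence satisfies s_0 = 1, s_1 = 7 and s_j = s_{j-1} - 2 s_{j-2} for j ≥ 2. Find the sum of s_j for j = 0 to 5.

s_2 = 7 - 2*1 = 5
s_3 = 5 - 2*7 = -9
s_4 = (-9) - 2*5 = -19
s_5 = (-19) - 2*(-9) = -1
Sum = 1 + 7 + 5 + (-9) + (-19) + (-1) = -16

-16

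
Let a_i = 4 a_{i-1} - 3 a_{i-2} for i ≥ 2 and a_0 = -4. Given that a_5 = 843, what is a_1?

Let a_1 = w.
a_2 = 12 + 4w
a_3 = 48 + 13w
a_4 = 156 + 40w
a_5 = 480 + 121w
So 480 + 121w = 843, giving w = 3.

3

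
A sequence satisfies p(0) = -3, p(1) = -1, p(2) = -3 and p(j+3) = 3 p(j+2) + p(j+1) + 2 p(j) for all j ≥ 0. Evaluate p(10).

p(3) = 3·(-3) + (-1) + 2·(-3) = -16
p(4) = 3·(-16) + (-3) + 2·(-1) = -53
p(5) = 3·(-53) + (-16) + 2·(-3) = -181
p(6) = 3·(-181) + (-53) + 2·(-16) = -628
p(7) = 3·(-628) + (-181) + 2·(-53) = -2171
p(8) = 3·(-2171) + (-628) + 2·(-181) = -7503
p(9) = 3·(-7503) + (-2171) + 2·(-628) = -25936
p(10) = 3·(-25936) + (-7503) + 2·(-2171) = -89653

-89653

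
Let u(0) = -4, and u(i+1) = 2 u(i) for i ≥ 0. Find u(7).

u(1) = 2(-4) = -8
u(2) = 2(-8) = -16
u(3) = 2(-16) = -32
u(4) = 2(-32) = -64
u(5) = 2(-64) = -128
u(6) = 2(-128) = -256
u(7) = 2(-256) = -512

-512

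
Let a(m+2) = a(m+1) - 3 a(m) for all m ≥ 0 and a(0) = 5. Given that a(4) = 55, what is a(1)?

-5

Let a(1) = z.
a(2) = -15 + z
a(3) = -15 - 2z
a(4) = 30 - 5z
So 30 - 5z = 55, giving z = -5.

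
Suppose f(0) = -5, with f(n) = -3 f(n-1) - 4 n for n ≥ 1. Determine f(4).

-349

f(1) = -3·(-5) - 4 = 11
f(2) = -3·11 - 8 = -41
f(3) = -3·(-41) - 12 = 111
f(4) = -3·111 - 16 = -349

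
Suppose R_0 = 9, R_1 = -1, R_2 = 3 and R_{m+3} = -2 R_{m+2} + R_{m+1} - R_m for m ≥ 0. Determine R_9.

R_3 = -2*3 + (-1) - 9 = -16
R_4 = -2*(-16) + 3 - (-1) = 36
R_5 = -2*36 + (-16) - 3 = -91
R_6 = -2*(-91) + 36 - (-16) = 234
R_7 = -2*234 + (-91) - 36 = -595
R_8 = -2*(-595) + 234 - (-91) = 1515
R_9 = -2*1515 + (-595) - 234 = -3859

-3859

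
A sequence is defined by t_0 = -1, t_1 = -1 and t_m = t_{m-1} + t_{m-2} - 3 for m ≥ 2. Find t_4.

t_2 = (-1) + (-1) - 3 = -5
t_3 = (-5) + (-1) - 3 = -9
t_4 = (-9) + (-5) - 3 = -17

-17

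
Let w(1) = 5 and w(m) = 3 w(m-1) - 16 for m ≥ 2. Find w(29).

The fixed point is -16/(1 - 3) = 8, so w(m) - 8 = 3(w(m-1) - 8).
Hence w(m) = -3·3^{m-1} + 8.
w(29) = -3·3^{28} + 8 = -3·22876792454961 + 8 = -68630377364875.

-68630377364875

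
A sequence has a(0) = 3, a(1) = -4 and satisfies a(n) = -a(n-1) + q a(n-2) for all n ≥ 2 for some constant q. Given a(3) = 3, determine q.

a(2) = 4 + 3q
a(3) = -4 - 7q
So -4 - 7q = 3, giving q = -1.

-1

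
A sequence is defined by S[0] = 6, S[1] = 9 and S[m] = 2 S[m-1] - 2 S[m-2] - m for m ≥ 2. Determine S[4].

-38

S[2] = 2(9) - 2(6) - 2 = 4
S[3] = 2(4) - 2(9) - 3 = -13
S[4] = 2(-13) - 2(4) - 4 = -38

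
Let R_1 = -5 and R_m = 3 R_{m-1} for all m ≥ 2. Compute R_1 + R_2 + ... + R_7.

-5465

R_2 = 3*(-5) = -15
R_3 = 3*(-15) = -45
R_4 = 3*(-45) = -135
R_5 = 3*(-135) = -405
R_6 = 3*(-405) = -1215
R_7 = 3*(-1215) = -3645
Sum = (-5) + (-15) + (-45) + (-135) + (-405) + (-1215) + (-3645) = -5465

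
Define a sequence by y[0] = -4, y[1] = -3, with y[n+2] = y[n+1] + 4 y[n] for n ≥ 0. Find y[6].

y[2] = (-3) + 4(-4) = -19
y[3] = (-19) + 4(-3) = -31
y[4] = (-31) + 4(-19) = -107
y[5] = (-107) + 4(-31) = -231
y[6] = (-231) + 4(-107) = -659

-659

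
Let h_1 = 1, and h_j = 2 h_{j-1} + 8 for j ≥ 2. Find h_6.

h_2 = 2*1 + 8 = 10
h_3 = 2*10 + 8 = 28
h_4 = 2*28 + 8 = 64
h_5 = 2*64 + 8 = 136
h_6 = 2*136 + 8 = 280

280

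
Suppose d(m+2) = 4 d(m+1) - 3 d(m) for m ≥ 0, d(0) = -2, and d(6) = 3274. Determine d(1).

Let d(1) = z.
d(2) = 6 + 4z
d(3) = 24 + 13z
d(4) = 78 + 40z
d(5) = 240 + 121z
d(6) = 726 + 364z
So 726 + 364z = 3274, giving z = 7.

7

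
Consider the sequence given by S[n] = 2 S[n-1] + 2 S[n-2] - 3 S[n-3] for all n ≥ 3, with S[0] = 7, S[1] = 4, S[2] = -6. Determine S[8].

S[3] = 2·(-6) + 2·4 - 3·7 = -25
S[4] = 2·(-25) + 2·(-6) - 3·4 = -74
S[5] = 2·(-74) + 2·(-25) - 3·(-6) = -180
S[6] = 2·(-180) + 2·(-74) - 3·(-25) = -433
S[7] = 2·(-433) + 2·(-180) - 3·(-74) = -1004
S[8] = 2·(-1004) + 2·(-433) - 3·(-180) = -2334

-2334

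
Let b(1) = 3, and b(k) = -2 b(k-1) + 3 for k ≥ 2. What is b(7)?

b(2) = -2*3 + 3 = -3
b(3) = -2*(-3) + 3 = 9
b(4) = -2*9 + 3 = -15
b(5) = -2*(-15) + 3 = 33
b(6) = -2*33 + 3 = -63
b(7) = -2*(-63) + 3 = 129

129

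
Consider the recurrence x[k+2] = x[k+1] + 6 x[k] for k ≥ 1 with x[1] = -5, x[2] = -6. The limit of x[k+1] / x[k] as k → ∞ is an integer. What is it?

The characteristic equation is r^2 - r - 6 = 0, which factors as (r - 3)(r + 2) = 0.
So the roots are 3 and -2. Since |3| > |-2| and the coefficient of 3^k is non-zero, the ratio tends to 3.

3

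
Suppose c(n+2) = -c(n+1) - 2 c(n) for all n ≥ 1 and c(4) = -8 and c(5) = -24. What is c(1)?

-6

Rearranging, c(n-2) = (c(n) + c(n-1)) / -2.
c(3) = (-24 + (-8)) / -2 = -32/-2 = 16
c(2) = (-8 + 16) / -2 = 8/-2 = -4
c(1) = (16 + (-4)) / -2 = 12/-2 = -6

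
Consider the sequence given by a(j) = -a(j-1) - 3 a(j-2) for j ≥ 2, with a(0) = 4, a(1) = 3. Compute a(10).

a(2) = -3 - 3(4) = -15
a(3) = -(-15) - 3(3) = 6
a(4) = -6 - 3(-15) = 39
a(5) = -39 - 3(6) = -57
a(6) = -(-57) - 3(39) = -60
a(7) = -(-60) - 3(-57) = 231
a(8) = -231 - 3(-60) = -51
a(9) = -(-51) - 3(231) = -642
a(10) = -(-642) - 3(-51) = 795

795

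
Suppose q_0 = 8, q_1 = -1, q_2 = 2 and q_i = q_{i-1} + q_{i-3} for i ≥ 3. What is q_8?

41

q_3 = 2 + 8 = 10
q_4 = 10 + (-1) = 9
q_5 = 9 + 2 = 11
q_6 = 11 + 10 = 21
q_7 = 21 + 9 = 30
q_8 = 30 + 11 = 41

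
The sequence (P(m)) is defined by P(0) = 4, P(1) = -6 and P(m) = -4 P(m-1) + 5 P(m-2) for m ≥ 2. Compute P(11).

P(2) = -4*(-6) + 5*4 = 44
P(3) = -4*44 + 5*(-6) = -206
P(4) = -4*(-206) + 5*44 = 1044
P(5) = -4*1044 + 5*(-206) = -5206
P(6) = -4*(-5206) + 5*1044 = 26044
P(7) = -4*26044 + 5*(-5206) = -130206
P(8) = -4*(-130206) + 5*26044 = 651044
P(9) = -4*651044 + 5*(-130206) = -3255206
P(10) = -4*(-3255206) + 5*651044 = 16276044
P(11) = -4*16276044 + 5*(-3255206) = -81380206

-81380206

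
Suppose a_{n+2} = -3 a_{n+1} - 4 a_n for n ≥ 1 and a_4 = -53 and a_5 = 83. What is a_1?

-4

Rearranging, a_{n-2} = (a_n + 3 a_{n-1}) / -4.
a_3 = (83 + 3(-53)) / -4 = -76/-4 = 19
a_2 = (-53 + 3(19)) / -4 = 4/-4 = -1
a_1 = (19 + 3(-1)) / -4 = 16/-4 = -4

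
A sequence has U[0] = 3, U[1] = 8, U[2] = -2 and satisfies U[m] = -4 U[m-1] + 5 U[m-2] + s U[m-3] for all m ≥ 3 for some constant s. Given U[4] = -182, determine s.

U[3] = 48 + 3s
U[4] = -202 - 4s
So -202 - 4s = -182, giving s = -5.

-5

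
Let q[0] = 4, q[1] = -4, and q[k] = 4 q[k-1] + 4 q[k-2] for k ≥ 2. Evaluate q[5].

q[2] = 4*(-4) + 4*4 = 0
q[3] = 4*0 + 4*(-4) = -16
q[4] = 4*(-16) + 4*0 = -64
q[5] = 4*(-64) + 4*(-16) = -320

-320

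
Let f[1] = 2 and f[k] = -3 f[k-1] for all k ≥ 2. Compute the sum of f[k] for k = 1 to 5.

f[2] = -3·2 = -6
f[3] = -3·(-6) = 18
f[4] = -3·18 = -54
f[5] = -3·(-54) = 162
Sum = 2 + (-6) + 18 + (-54) + 162 = 122

122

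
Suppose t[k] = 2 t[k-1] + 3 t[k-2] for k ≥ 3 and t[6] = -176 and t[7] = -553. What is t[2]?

Rearranging, t[k-2] = (t[k] - 2 t[k-1]) / 3.
t[5] = (-553 - 2*(-176)) / 3 = -201/3 = -67
t[4] = (-176 - 2*(-67)) / 3 = -42/3 = -14
t[3] = (-67 - 2*(-14)) / 3 = -39/3 = -13
t[2] = (-14 - 2*(-13)) / 3 = 12/3 = 4

4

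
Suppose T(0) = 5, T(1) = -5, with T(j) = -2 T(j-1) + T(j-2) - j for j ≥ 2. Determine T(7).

-1114

T(2) = -2·(-5) + 5 - 2 = 13
T(3) = -2·13 + (-5) - 3 = -34
T(4) = -2·(-34) + 13 - 4 = 77
T(5) = -2·77 + (-34) - 5 = -193
T(6) = -2·(-193) + 77 - 6 = 457
T(7) = -2·457 + (-193) - 7 = -1114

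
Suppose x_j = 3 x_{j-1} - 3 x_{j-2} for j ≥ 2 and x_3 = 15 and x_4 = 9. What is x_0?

3

Rearranging, x_{j-2} = (x_j - 3 x_{j-1}) / -3.
x_2 = (9 - 3·15) / -3 = -36/-3 = 12
x_1 = (15 - 3·12) / -3 = -21/-3 = 7
x_0 = (12 - 3·7) / -3 = -9/-3 = 3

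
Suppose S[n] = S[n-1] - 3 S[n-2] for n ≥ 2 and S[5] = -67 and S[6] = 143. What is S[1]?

Rearranging, S[n-2] = (S[n] - S[n-1]) / -3.
S[4] = (143 - (-67)) / -3 = 210/-3 = -70
S[3] = (-67 - (-70)) / -3 = 3/-3 = -1
S[2] = (-70 - (-1)) / -3 = -69/-3 = 23
S[1] = (-1 - 23) / -3 = -24/-3 = 8

8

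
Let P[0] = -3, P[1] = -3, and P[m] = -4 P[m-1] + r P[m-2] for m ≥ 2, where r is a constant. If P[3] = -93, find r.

-5

P[2] = 12 - 3r
P[3] = -48 + 9r
So -48 + 9r = -93, giving r = -5.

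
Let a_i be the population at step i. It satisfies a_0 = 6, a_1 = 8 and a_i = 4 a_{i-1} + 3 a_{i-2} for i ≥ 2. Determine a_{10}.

10509842

a_2 = 4(8) + 3(6) = 50
a_3 = 4(50) + 3(8) = 224
a_4 = 4(224) + 3(50) = 1046
a_5 = 4(1046) + 3(224) = 4856
a_6 = 4(4856) + 3(1046) = 22562
a_7 = 4(22562) + 3(4856) = 104816
a_8 = 4(104816) + 3(22562) = 486950
a_9 = 4(486950) + 3(104816) = 2262248
a_{10} = 4(2262248) + 3(486950) = 10509842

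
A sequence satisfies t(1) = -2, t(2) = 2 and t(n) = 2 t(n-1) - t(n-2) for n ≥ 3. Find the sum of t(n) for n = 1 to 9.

t(3) = 2(2) - (-2) = 6
t(4) = 2(6) - 2 = 10
t(5) = 2(10) - 6 = 14
t(6) = 2(14) - 10 = 18
t(7) = 2(18) - 14 = 22
t(8) = 2(22) - 18 = 26
t(9) = 2(26) - 22 = 30
Sum = (-2) + 2 + 6 + 10 + 14 + 18 + 22 + 26 + 30 = 126

126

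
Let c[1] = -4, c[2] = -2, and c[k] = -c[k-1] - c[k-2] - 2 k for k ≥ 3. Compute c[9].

-4

c[3] = -(-2) - (-4) - 6 = 0
c[4] = -0 - (-2) - 8 = -6
c[5] = -(-6) - 0 - 10 = -4
c[6] = -(-4) - (-6) - 12 = -2
c[7] = -(-2) - (-4) - 14 = -8
c[8] = -(-8) - (-2) - 16 = -6
c[9] = -(-6) - (-8) - 18 = -4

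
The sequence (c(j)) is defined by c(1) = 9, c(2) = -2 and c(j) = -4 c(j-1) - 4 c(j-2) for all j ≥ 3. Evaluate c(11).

c(3) = -4*(-2) - 4*9 = -28
c(4) = -4*(-28) - 4*(-2) = 120
c(5) = -4*120 - 4*(-28) = -368
c(6) = -4*(-368) - 4*120 = 992
c(7) = -4*992 - 4*(-368) = -2496
c(8) = -4*(-2496) - 4*992 = 6016
c(9) = -4*6016 - 4*(-2496) = -14080
c(10) = -4*(-14080) - 4*6016 = 32256
c(11) = -4*32256 - 4*(-14080) = -72704

-72704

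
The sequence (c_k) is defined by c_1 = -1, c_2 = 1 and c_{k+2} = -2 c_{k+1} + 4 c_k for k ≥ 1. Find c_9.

c_3 = -2·1 + 4·(-1) = -6
c_4 = -2·(-6) + 4·1 = 16
c_5 = -2·16 + 4·(-6) = -56
c_6 = -2·(-56) + 4·16 = 176
c_7 = -2·176 + 4·(-56) = -576
c_8 = -2·(-576) + 4·176 = 1856
c_9 = -2·1856 + 4·(-576) = -6016

-6016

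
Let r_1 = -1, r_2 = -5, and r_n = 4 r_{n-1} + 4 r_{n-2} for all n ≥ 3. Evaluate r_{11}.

r_3 = 4·(-5) + 4·(-1) = -24
r_4 = 4·(-24) + 4·(-5) = -116
r_5 = 4·(-116) + 4·(-24) = -560
r_6 = 4·(-560) + 4·(-116) = -2704
r_7 = 4·(-2704) + 4·(-560) = -13056
r_8 = 4·(-13056) + 4·(-2704) = -63040
r_9 = 4·(-63040) + 4·(-13056) = -304384
r_{10} = 4·(-304384) + 4·(-63040) = -1469696
r_{11} = 4·(-1469696) + 4·(-304384) = -7096320

-7096320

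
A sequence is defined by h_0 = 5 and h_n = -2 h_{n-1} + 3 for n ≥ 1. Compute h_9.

-2047

h_1 = -2(5) + 3 = -7
h_2 = -2(-7) + 3 = 17
h_3 = -2(17) + 3 = -31
h_4 = -2(-31) + 3 = 65
h_5 = -2(65) + 3 = -127
h_6 = -2(-127) + 3 = 257
h_7 = -2(257) + 3 = -511
h_8 = -2(-511) + 3 = 1025
h_9 = -2(1025) + 3 = -2047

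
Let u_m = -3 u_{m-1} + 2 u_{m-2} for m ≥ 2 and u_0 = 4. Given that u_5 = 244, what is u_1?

Let u_1 = x.
u_2 = 8 - 3x
u_3 = -24 + 11x
u_4 = 88 - 39x
u_5 = -312 + 139x
So -312 + 139x = 244, giving x = 4.

4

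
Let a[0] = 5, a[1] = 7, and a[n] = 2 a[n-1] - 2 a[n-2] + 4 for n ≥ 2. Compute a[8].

a[2] = 2·7 - 2·5 + 4 = 8
a[3] = 2·8 - 2·7 + 4 = 6
a[4] = 2·6 - 2·8 + 4 = 0
a[5] = 2·0 - 2·6 + 4 = -8
a[6] = 2·(-8) - 2·0 + 4 = -12
a[7] = 2·(-12) - 2·(-8) + 4 = -4
a[8] = 2·(-4) - 2·(-12) + 4 = 20

20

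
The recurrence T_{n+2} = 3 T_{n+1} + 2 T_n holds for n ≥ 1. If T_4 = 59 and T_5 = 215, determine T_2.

1

Rearranging, T_{n-2} = (T_n - 3 T_{n-1}) / 2.
T_3 = (215 - 3·59) / 2 = 38/2 = 19
T_2 = (59 - 3·19) / 2 = 2/2 = 1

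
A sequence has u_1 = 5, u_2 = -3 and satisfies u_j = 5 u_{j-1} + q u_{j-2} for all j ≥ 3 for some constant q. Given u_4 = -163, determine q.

-4

u_3 = -15 + 5q
u_4 = -75 + 22q
So -75 + 22q = -163, giving q = -4.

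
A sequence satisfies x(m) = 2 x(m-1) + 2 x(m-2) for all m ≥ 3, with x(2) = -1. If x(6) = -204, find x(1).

-5

Let x(1) = z.
x(3) = -2 + 2z
x(4) = -6 + 4z
x(5) = -16 + 12z
x(6) = -44 + 32z
So -44 + 32z = -204, giving z = -5.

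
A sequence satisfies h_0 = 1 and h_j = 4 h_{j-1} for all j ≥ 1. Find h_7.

16384

h_1 = 4*1 = 4
h_2 = 4*4 = 16
h_3 = 4*16 = 64
h_4 = 4*64 = 256
h_5 = 4*256 = 1024
h_6 = 4*1024 = 4096
h_7 = 4*4096 = 16384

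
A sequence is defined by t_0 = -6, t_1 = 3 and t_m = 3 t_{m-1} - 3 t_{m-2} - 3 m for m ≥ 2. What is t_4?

t_2 = 3(3) - 3(-6) - 6 = 21
t_3 = 3(21) - 3(3) - 9 = 45
t_4 = 3(45) - 3(21) - 12 = 60

60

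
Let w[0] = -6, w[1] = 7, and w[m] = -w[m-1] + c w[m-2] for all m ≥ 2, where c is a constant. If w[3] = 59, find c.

w[2] = -7 - 6c
w[3] = 7 + 13c
So 7 + 13c = 59, giving c = 4.

4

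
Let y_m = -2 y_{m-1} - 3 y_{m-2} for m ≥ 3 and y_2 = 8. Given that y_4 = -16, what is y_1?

Let y_1 = z.
y_3 = -16 - 3z
y_4 = 8 + 6z
So 8 + 6z = -16, giving z = -4.

-4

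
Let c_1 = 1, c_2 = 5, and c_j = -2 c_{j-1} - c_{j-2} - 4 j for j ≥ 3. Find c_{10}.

c_3 = -2·5 - 1 - 12 = -23
c_4 = -2·(-23) - 5 - 16 = 25
c_5 = -2·25 - (-23) - 20 = -47
c_6 = -2·(-47) - 25 - 24 = 45
c_7 = -2·45 - (-47) - 28 = -71
c_8 = -2·(-71) - 45 - 32 = 65
c_9 = -2·65 - (-71) - 36 = -95
c_{10} = -2·(-95) - 65 - 40 = 85

85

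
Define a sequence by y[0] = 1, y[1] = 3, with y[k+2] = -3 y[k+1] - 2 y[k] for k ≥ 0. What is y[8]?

y[2] = -3(3) - 2(1) = -11
y[3] = -3(-11) - 2(3) = 27
y[4] = -3(27) - 2(-11) = -59
y[5] = -3(-59) - 2(27) = 123
y[6] = -3(123) - 2(-59) = -251
y[7] = -3(-251) - 2(123) = 507
y[8] = -3(507) - 2(-251) = -1019

-1019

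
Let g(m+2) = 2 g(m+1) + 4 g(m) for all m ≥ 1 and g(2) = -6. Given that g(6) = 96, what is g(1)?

Let g(1) = x.
g(3) = -12 + 4x
g(4) = -48 + 8x
g(5) = -144 + 32x
g(6) = -480 + 96x
So -480 + 96x = 96, giving x = 6.

6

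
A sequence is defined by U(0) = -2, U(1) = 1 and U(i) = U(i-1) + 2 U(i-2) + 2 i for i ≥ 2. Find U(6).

U(2) = 1 + 2·(-2) + 4 = 1
U(3) = 1 + 2·1 + 6 = 9
U(4) = 9 + 2·1 + 8 = 19
U(5) = 19 + 2·9 + 10 = 47
U(6) = 47 + 2·19 + 12 = 97

97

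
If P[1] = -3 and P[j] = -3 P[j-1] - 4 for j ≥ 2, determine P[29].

-45753584909923

The fixed point is -4/(1 + 3) = -1, so P[j] + 1 = -3(P[j-1] + 1).
Hence P[j] = -2·(-3)^{j-1} - 1.
P[29] = -2·(-3)^{28} - 1 = -2·22876792454961 - 1 = -45753584909923.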